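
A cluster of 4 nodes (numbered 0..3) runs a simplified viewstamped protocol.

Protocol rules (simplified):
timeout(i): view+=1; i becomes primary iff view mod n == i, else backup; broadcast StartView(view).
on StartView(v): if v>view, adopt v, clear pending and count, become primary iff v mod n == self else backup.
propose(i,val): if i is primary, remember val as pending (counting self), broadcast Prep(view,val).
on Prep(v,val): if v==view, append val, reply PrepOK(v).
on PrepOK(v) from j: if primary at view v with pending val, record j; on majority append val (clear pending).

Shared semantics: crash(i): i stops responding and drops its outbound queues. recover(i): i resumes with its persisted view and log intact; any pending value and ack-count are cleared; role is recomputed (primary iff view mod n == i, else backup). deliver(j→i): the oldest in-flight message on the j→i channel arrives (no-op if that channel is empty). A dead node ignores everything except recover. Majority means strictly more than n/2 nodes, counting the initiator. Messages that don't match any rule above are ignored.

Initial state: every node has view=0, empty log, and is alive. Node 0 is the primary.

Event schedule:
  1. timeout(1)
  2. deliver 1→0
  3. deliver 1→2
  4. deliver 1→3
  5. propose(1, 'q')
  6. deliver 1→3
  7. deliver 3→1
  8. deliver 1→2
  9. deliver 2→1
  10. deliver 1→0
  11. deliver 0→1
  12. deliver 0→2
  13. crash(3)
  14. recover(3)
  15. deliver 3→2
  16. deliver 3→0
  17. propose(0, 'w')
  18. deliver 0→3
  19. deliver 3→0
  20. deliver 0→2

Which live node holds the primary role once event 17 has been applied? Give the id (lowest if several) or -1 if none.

1

1. timeout(1):  <1:prim v1 ->
2. deliver 1→0:  <0:back v1 ->
3. deliver 1→2:  <2:back v1 ->
4. deliver 1→3:  <3:back v1 ->
5. propose(1,'q'):  nop
6. deliver 1→3:  <3:back v1 q>
7. deliver 3→1:  nop
8. deliver 1→2:  <2:back v1 q>
9. deliver 2→1:  <1:prim v1 q>
10. deliver 1→0:  <0:back v1 q>
11. deliver 0→1:  nop
12. deliver 0→2:  nop
13. crash(3):  <3:✗back v1 q>
14. recover(3):  <3:back v1 q>
15. deliver 3→2:  nop
16. deliver 3→0:  nop
17. propose(0,'w'):  nop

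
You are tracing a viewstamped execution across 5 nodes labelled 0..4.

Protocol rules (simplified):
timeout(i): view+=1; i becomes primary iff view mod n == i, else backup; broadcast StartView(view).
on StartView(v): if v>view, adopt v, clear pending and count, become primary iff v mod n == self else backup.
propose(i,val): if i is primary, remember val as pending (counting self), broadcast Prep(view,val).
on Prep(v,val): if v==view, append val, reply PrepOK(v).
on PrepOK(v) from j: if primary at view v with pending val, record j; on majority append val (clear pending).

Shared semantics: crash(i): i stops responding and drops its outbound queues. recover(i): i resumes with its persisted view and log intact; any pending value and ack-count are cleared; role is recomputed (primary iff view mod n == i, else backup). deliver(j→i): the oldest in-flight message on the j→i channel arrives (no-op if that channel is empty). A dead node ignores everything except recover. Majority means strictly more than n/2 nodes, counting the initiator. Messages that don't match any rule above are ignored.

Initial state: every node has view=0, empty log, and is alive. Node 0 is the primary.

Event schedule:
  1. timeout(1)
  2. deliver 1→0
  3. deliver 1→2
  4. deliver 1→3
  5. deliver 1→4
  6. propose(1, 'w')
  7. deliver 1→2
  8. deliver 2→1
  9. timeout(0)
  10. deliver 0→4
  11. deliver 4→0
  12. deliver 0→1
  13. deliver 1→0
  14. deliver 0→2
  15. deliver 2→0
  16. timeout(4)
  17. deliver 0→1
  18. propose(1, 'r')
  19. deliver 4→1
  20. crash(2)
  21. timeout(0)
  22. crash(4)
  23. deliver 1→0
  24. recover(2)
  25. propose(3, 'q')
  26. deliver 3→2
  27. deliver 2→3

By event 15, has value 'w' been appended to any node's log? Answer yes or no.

e1 timeout(1): 1[prim,v=1,-]
e2 deliver 1→0: 0[back,v=1,-]
e3 deliver 1→2: 2[back,v=1,-]
e4 deliver 1→3: 3[back,v=1,-]
e5 deliver 1→4: 4[back,v=1,-]
e6 propose(1,'w'): ·
e7 deliver 1→2: 2[back,v=1,w]
e8 deliver 2→1: ·
e9 timeout(0): 0[back,v=2,-]
e10 deliver 0→4: 4[back,v=2,-]
e11 deliver 4→0: ·
e12 deliver 0→1: 1[back,v=2,-]
e13 deliver 1→0: ·
e14 deliver 0→2: 2[prim,v=2,w]
e15 deliver 2→0: ·

yes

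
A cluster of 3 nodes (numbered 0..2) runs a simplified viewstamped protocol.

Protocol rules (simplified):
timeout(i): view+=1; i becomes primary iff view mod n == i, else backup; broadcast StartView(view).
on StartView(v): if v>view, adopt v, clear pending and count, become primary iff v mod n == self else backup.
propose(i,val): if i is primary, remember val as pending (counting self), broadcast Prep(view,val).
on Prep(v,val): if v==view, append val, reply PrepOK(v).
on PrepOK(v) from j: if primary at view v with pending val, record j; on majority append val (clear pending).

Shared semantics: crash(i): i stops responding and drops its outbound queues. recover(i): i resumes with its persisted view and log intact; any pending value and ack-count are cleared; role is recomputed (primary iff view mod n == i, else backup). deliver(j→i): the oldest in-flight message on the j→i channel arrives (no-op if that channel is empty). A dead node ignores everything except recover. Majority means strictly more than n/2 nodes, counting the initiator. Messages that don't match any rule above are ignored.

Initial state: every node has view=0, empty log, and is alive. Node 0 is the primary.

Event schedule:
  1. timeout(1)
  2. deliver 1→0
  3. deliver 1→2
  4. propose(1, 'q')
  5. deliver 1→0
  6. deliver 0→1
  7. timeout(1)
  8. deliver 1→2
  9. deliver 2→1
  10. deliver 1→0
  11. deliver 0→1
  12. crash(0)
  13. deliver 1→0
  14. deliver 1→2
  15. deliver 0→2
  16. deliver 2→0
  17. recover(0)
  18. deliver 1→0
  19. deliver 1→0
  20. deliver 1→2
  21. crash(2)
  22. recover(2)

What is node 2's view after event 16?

2

step 1 timeout(1): 1={prim,v=1,log=-}
step 2 deliver 1→0: 0={back,v=1,log=-}
step 3 deliver 1→2: 2={back,v=1,log=-}
step 4 propose(1,'q'): —
step 5 deliver 1→0: 0={back,v=1,log=q}
step 6 deliver 0→1: 1={prim,v=1,log=q}
step 7 timeout(1): 1={back,v=2,log=q}
step 8 deliver 1→2: 2={back,v=1,log=q}
step 9 deliver 2→1: —
step 10 deliver 1→0: 0={back,v=2,log=q}
step 11 deliver 0→1: —
step 12 crash(0): 0={✗back,v=2,log=q}
step 13 deliver 1→0: —
step 14 deliver 1→2: 2={prim,v=2,log=q}
step 15 deliver 0→2: —
step 16 deliver 2→0: —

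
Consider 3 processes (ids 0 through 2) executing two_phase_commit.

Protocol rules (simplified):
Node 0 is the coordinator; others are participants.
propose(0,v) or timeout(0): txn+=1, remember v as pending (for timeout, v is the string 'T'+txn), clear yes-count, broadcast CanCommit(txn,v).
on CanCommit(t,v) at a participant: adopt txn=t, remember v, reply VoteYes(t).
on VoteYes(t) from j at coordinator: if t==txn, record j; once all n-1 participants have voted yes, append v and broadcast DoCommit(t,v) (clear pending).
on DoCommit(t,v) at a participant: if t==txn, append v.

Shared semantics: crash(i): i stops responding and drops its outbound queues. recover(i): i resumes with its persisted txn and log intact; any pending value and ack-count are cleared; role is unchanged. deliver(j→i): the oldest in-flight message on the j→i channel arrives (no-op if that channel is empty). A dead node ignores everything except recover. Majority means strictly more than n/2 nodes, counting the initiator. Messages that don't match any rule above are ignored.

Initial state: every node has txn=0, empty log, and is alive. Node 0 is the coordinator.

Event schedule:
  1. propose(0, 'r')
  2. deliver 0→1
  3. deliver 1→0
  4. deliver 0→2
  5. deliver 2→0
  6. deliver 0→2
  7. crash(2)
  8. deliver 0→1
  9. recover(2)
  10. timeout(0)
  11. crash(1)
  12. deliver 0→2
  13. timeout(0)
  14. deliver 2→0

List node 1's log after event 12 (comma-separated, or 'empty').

after 1 — propose(0,'r'): n0:coor/t1/[-]
after 2 — deliver 0→1: n1:part/t1/[-]
after 3 — deliver 1→0: ·
after 4 — deliver 0→2: n2:part/t1/[-]
after 5 — deliver 2→0: n0:coor/t1/[r]
after 6 — deliver 0→2: n2:part/t1/[r]
after 7 — crash(2): n2:✗part/t1/[r]
after 8 — deliver 0→1: n1:part/t1/[r]
after 9 — recover(2): n2:part/t1/[r]
after 10 — timeout(0): n0:coor/t2/[r]
after 11 — crash(1): n1:✗part/t1/[r]
after 12 — deliver 0→2: n2:part/t2/[r]

r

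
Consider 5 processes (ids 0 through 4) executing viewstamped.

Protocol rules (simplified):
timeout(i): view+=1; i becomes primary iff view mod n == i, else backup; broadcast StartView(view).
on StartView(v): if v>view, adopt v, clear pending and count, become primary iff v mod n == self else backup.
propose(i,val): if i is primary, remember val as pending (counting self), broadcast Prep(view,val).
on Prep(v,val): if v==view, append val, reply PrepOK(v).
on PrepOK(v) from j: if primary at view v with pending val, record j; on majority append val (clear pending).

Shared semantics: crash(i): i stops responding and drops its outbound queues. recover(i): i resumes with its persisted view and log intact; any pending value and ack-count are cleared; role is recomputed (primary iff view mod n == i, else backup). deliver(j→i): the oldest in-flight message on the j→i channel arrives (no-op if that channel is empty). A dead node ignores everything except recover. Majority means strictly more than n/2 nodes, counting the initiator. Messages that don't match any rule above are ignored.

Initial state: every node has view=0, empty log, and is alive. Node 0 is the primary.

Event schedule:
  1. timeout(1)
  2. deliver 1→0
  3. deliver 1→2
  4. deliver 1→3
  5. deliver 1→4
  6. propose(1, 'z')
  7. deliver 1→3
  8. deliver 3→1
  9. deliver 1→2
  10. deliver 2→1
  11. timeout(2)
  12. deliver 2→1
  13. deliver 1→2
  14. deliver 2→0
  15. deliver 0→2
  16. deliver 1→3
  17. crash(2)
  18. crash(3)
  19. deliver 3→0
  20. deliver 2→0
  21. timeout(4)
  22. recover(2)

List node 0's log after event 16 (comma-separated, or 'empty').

after 1 — timeout(1): n1:prim/v1/[-]
after 2 — deliver 1→0: n0:back/v1/[-]
after 3 — deliver 1→2: n2:back/v1/[-]
after 4 — deliver 1→3: n3:back/v1/[-]
after 5 — deliver 1→4: n4:back/v1/[-]
after 6 — propose(1,'z'): ·
after 7 — deliver 1→3: n3:back/v1/[z]
after 8 — deliver 3→1: ·
after 9 — deliver 1→2: n2:back/v1/[z]
after 10 — deliver 2→1: n1:prim/v1/[z]
after 11 — timeout(2): n2:prim/v2/[z]
after 12 — deliver 2→1: n1:back/v2/[z]
after 13 — deliver 1→2: ·
after 14 — deliver 2→0: n0:back/v2/[-]
after 15 — deliver 0→2: ·
after 16 — deliver 1→3: ·

empty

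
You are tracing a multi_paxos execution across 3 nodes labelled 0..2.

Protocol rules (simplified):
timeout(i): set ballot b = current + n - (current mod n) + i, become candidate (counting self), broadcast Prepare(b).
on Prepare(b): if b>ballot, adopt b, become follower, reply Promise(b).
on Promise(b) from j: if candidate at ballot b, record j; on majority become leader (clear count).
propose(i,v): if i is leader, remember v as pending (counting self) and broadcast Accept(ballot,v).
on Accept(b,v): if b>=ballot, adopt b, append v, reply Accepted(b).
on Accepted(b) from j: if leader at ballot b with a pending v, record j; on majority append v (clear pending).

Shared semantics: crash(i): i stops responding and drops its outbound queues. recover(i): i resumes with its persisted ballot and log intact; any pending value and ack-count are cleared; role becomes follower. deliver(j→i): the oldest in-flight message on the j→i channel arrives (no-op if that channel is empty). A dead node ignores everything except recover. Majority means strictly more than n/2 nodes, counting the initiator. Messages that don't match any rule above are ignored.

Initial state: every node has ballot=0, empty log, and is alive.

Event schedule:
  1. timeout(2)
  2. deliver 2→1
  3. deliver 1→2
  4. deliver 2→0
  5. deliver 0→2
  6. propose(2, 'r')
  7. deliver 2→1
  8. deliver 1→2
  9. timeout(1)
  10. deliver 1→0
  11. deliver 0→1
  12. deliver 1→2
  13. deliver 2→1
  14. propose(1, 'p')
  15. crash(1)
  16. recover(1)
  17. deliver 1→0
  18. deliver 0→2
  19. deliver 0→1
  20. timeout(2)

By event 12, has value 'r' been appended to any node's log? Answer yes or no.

yes

step 1 timeout(2): 2={cand,b=5,log=-}
step 2 deliver 2→1: 1={foll,b=5,log=-}
step 3 deliver 1→2: 2={lead,b=5,log=-}
step 4 deliver 2→0: 0={foll,b=5,log=-}
step 5 deliver 0→2: —
step 6 propose(2,'r'): —
step 7 deliver 2→1: 1={foll,b=5,log=r}
step 8 deliver 1→2: 2={lead,b=5,log=r}
step 9 timeout(1): 1={cand,b=7,log=r}
step 10 deliver 1→0: 0={foll,b=7,log=-}
step 11 deliver 0→1: 1={lead,b=7,log=r}
step 12 deliver 1→2: 2={foll,b=7,log=r}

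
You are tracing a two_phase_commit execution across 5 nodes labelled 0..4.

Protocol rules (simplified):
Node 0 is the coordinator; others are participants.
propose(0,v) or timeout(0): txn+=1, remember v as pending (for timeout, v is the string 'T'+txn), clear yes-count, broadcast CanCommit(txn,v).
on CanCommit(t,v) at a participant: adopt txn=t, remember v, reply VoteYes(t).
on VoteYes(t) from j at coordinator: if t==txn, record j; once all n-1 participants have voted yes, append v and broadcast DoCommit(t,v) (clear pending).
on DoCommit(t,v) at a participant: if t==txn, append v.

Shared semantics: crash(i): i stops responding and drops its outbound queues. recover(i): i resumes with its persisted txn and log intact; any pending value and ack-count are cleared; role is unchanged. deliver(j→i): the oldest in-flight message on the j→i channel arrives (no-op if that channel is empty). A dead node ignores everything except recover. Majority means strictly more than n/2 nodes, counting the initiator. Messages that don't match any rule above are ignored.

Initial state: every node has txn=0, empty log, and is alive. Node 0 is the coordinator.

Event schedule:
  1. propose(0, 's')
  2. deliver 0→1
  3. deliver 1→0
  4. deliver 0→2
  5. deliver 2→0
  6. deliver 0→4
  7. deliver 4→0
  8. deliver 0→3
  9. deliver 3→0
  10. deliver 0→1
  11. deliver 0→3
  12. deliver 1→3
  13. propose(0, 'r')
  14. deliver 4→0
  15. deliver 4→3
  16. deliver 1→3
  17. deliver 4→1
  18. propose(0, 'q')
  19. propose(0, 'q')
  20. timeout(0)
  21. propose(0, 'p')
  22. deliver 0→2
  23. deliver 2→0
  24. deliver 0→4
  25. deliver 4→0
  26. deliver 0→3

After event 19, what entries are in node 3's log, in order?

step 1 propose(0,'s'): 0={coor,t=1,log=-}
step 2 deliver 0→1: 1={part,t=1,log=-}
step 3 deliver 1→0: —
step 4 deliver 0→2: 2={part,t=1,log=-}
step 5 deliver 2→0: —
step 6 deliver 0→4: 4={part,t=1,log=-}
step 7 deliver 4→0: —
step 8 deliver 0→3: 3={part,t=1,log=-}
step 9 deliver 3→0: 0={coor,t=1,log=s}
step 10 deliver 0→1: 1={part,t=1,log=s}
step 11 deliver 0→3: 3={part,t=1,log=s}
step 12 deliver 1→3: —
step 13 propose(0,'r'): 0={coor,t=2,log=s}
step 14 deliver 4→0: —
step 15 deliver 4→3: —
step 16 deliver 1→3: —
step 17 deliver 4→1: —
step 18 propose(0,'q'): 0={coor,t=3,log=s}
step 19 propose(0,'q'): 0={coor,t=4,log=s}

s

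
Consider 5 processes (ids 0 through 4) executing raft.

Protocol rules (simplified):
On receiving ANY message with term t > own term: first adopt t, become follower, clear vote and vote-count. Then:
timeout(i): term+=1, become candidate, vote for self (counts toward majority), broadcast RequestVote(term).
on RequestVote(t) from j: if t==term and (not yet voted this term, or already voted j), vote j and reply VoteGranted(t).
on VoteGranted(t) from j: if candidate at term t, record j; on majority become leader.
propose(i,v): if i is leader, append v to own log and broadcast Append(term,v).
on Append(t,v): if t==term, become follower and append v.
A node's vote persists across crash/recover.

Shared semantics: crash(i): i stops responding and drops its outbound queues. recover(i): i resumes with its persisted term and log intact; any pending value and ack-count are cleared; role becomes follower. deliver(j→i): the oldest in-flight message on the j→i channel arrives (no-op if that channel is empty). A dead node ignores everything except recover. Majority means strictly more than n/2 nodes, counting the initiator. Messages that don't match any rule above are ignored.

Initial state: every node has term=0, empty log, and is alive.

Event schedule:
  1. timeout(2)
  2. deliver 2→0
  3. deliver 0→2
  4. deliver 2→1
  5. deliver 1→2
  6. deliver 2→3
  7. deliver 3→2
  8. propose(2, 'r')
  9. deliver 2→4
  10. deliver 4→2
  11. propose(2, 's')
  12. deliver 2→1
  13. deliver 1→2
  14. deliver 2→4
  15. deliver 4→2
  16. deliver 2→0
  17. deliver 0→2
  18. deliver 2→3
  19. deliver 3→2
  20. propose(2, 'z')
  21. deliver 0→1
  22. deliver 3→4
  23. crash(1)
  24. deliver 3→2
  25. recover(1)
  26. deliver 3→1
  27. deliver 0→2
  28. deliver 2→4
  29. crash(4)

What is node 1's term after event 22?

1

after 1 — timeout(2): n2:cand/t1/[-]
after 2 — deliver 2→0: n0:foll/t1/[-]
after 3 — deliver 0→2: ·
after 4 — deliver 2→1: n1:foll/t1/[-]
after 5 — deliver 1→2: n2:lead/t1/[-]
after 6 — deliver 2→3: n3:foll/t1/[-]
after 7 — deliver 3→2: ·
after 8 — propose(2,'r'): n2:lead/t1/[r]
after 9 — deliver 2→4: n4:foll/t1/[-]
after 10 — deliver 4→2: ·
after 11 — propose(2,'s'): n2:lead/t1/[r,s]
after 12 — deliver 2→1: n1:foll/t1/[r]
after 13 — deliver 1→2: ·
after 14 — deliver 2→4: n4:foll/t1/[r]
after 15 — deliver 4→2: ·
after 16 — deliver 2→0: n0:foll/t1/[r]
after 17 — deliver 0→2: ·
after 18 — deliver 2→3: n3:foll/t1/[r]
after 19 — deliver 3→2: ·
after 20 — propose(2,'z'): n2:lead/t1/[r,s,z]
after 21 — deliver 0→1: ·
after 22 — deliver 3→4: ·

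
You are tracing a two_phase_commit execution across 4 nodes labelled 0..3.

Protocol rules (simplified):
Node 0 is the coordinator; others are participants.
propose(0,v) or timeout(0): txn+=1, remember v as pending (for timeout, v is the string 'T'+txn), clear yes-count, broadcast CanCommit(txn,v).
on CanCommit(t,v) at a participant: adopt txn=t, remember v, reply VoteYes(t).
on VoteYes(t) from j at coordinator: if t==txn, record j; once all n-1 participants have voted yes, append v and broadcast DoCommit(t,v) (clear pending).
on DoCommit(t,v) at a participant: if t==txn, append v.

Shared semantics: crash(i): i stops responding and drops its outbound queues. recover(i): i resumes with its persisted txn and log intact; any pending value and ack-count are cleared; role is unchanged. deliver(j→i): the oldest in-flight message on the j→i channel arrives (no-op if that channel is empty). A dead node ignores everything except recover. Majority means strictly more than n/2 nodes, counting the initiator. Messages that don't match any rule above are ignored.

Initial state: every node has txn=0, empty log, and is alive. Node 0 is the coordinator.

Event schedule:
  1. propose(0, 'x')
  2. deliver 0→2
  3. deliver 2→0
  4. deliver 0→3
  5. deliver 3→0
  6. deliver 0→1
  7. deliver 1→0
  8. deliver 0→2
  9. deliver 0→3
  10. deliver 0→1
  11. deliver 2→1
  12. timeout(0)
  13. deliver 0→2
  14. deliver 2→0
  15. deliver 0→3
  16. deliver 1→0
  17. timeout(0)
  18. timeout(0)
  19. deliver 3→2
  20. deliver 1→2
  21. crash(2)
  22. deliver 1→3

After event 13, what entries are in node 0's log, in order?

x

1. propose(0,'x'):  <0:coor t1 ->
2. deliver 0→2:  <2:part t1 ->
3. deliver 2→0:  nop
4. deliver 0→3:  <3:part t1 ->
5. deliver 3→0:  nop
6. deliver 0→1:  <1:part t1 ->
7. deliver 1→0:  <0:coor t1 x>
8. deliver 0→2:  <2:part t1 x>
9. deliver 0→3:  <3:part t1 x>
10. deliver 0→1:  <1:part t1 x>
11. deliver 2→1:  nop
12. timeout(0):  <0:coor t2 x>
13. deliver 0→2:  <2:part t2 x>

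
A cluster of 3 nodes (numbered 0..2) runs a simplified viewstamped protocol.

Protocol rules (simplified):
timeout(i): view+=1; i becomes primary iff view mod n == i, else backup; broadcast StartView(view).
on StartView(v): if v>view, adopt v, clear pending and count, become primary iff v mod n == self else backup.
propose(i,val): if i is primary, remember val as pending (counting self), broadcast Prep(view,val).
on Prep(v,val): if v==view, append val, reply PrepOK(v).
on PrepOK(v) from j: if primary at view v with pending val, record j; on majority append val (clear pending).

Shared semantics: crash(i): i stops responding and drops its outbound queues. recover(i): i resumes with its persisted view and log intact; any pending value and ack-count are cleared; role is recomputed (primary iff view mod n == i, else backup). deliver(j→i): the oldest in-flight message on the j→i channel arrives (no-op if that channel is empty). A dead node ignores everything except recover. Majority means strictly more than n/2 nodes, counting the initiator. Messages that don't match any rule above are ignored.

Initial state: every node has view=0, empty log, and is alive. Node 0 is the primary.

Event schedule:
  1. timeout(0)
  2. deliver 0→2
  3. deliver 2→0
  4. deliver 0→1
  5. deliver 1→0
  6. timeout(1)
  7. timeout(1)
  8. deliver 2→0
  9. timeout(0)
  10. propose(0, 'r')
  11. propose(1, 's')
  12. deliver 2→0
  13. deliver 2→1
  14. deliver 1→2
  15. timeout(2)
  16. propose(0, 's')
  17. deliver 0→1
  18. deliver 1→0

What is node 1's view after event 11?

1. timeout(0):  <0:back v1 ->
2. deliver 0→2:  <2:back v1 ->
3. deliver 2→0:  nop
4. deliver 0→1:  <1:prim v1 ->
5. deliver 1→0:  nop
6. timeout(1):  <1:back v2 ->
7. timeout(1):  <1:back v3 ->
8. deliver 2→0:  nop
9. timeout(0):  <0:back v2 ->
10. propose(0,'r'):  nop
11. propose(1,'s'):  nop

3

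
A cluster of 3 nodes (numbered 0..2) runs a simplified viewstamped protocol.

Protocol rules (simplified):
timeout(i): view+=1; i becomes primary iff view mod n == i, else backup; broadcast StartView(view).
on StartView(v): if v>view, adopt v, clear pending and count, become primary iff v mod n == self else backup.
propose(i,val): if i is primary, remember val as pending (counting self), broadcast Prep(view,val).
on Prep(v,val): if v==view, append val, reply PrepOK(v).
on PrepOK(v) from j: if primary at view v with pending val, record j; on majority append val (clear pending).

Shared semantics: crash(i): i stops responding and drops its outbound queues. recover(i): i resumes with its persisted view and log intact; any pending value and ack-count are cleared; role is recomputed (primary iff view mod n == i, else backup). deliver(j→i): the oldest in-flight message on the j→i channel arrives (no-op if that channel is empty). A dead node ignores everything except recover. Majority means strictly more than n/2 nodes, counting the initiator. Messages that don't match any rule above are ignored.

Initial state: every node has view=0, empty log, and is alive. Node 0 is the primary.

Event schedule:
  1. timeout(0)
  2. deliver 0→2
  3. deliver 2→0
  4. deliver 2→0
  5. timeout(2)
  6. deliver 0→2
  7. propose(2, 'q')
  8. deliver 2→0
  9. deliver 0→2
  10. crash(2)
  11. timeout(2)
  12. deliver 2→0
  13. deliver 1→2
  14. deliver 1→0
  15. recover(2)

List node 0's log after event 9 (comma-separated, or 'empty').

1. timeout(0):  <0:back v1 ->
2. deliver 0→2:  <2:back v1 ->
3. deliver 2→0:  nop
4. deliver 2→0:  nop
5. timeout(2):  <2:prim v2 ->
6. deliver 0→2:  nop
7. propose(2,'q'):  nop
8. deliver 2→0:  <0:back v2 ->
9. deliver 0→2:  nop

empty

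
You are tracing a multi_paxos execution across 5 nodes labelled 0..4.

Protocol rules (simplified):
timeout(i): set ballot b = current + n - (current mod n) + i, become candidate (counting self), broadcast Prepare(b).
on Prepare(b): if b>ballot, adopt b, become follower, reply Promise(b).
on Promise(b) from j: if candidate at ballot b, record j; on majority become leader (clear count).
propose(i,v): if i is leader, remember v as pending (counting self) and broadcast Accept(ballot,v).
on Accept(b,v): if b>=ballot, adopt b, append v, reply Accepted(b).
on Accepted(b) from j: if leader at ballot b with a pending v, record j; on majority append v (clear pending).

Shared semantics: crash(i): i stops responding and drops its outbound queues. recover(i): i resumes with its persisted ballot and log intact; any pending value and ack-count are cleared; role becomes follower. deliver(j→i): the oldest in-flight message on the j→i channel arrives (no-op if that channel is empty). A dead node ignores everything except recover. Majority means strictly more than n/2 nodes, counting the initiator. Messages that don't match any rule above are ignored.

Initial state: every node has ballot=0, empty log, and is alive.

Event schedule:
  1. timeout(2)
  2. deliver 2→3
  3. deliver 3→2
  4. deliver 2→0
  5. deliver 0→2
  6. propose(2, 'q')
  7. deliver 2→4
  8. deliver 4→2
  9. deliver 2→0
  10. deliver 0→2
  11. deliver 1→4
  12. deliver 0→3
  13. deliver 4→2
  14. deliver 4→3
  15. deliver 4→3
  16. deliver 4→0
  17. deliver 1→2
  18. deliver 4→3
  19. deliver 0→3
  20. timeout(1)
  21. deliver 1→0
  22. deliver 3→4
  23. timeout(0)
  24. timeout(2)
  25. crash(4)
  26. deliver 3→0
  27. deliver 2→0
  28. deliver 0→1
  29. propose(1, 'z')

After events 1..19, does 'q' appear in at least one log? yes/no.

yes

step 1 timeout(2): 2={cand,b=7,log=-}
step 2 deliver 2→3: 3={foll,b=7,log=-}
step 3 deliver 3→2: —
step 4 deliver 2→0: 0={foll,b=7,log=-}
step 5 deliver 0→2: 2={lead,b=7,log=-}
step 6 propose(2,'q'): —
step 7 deliver 2→4: 4={foll,b=7,log=-}
step 8 deliver 4→2: —
step 9 deliver 2→0: 0={foll,b=7,log=q}
step 10 deliver 0→2: —
step 11 deliver 1→4: —
step 12 deliver 0→3: —
step 13 deliver 4→2: —
step 14 deliver 4→3: —
step 15 deliver 4→3: —
step 16 deliver 4→0: —
step 17 deliver 1→2: —
step 18 deliver 4→3: —
step 19 deliver 0→3: —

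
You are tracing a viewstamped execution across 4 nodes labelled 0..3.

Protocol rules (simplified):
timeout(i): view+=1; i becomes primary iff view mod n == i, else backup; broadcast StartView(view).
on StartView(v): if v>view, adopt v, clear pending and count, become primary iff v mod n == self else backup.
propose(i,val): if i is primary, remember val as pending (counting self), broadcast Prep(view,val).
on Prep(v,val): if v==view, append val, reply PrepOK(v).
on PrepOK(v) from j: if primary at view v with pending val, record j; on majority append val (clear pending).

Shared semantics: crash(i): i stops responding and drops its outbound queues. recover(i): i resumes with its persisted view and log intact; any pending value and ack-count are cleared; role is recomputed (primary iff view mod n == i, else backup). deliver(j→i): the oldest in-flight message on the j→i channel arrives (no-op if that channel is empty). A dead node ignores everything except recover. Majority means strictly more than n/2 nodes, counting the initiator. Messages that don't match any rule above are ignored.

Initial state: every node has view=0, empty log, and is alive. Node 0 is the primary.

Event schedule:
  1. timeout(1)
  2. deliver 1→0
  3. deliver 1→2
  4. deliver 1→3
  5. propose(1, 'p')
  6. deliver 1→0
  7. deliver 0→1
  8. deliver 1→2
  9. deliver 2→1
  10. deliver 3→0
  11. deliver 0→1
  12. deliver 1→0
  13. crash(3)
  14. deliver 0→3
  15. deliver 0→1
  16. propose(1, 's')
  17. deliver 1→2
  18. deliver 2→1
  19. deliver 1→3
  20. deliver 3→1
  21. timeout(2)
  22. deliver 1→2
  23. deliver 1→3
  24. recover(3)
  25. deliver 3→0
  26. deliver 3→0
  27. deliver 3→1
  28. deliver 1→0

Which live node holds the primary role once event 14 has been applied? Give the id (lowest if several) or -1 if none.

after 1 — timeout(1): n1:prim/v1/[-]
after 2 — deliver 1→0: n0:back/v1/[-]
after 3 — deliver 1→2: n2:back/v1/[-]
after 4 — deliver 1→3: n3:back/v1/[-]
after 5 — propose(1,'p'): ·
after 6 — deliver 1→0: n0:back/v1/[p]
after 7 — deliver 0→1: ·
after 8 — deliver 1→2: n2:back/v1/[p]
after 9 — deliver 2→1: n1:prim/v1/[p]
after 10 — deliver 3→0: ·
after 11 — deliver 0→1: ·
after 12 — deliver 1→0: ·
after 13 — crash(3): n3:✗back/v1/[-]
after 14 — deliver 0→3: ·

1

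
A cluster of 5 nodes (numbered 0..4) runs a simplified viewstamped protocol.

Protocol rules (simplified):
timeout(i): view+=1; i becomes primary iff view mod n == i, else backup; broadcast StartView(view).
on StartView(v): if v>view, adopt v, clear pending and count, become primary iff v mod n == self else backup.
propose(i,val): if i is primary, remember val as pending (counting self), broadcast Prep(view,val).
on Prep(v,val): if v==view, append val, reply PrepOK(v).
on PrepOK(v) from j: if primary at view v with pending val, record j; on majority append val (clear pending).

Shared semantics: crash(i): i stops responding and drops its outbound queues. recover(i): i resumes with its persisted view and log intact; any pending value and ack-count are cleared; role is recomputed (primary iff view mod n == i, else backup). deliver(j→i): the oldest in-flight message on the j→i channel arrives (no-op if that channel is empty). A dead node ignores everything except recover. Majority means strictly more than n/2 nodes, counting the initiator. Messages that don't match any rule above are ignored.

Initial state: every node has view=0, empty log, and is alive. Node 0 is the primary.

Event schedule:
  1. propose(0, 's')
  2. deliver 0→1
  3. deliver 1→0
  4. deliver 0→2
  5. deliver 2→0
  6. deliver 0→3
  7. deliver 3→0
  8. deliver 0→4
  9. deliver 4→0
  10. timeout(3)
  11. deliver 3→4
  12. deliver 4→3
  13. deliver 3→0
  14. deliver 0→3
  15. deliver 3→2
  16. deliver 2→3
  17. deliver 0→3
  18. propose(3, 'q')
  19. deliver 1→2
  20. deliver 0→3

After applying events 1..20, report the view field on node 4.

1

1. propose(0,'s'):  nop
2. deliver 0→1:  <1:back v0 s>
3. deliver 1→0:  nop
4. deliver 0→2:  <2:back v0 s>
5. deliver 2→0:  <0:prim v0 s>
6. deliver 0→3:  <3:back v0 s>
7. deliver 3→0:  nop
8. deliver 0→4:  <4:back v0 s>
9. deliver 4→0:  nop
10. timeout(3):  <3:back v1 s>
11. deliver 3→4:  <4:back v1 s>
12. deliver 4→3:  nop
13. deliver 3→0:  <0:back v1 s>
14. deliver 0→3:  nop
15. deliver 3→2:  <2:back v1 s>
16. deliver 2→3:  nop
17. deliver 0→3:  nop
18. propose(3,'q'):  nop
19. deliver 1→2:  nop
20. deliver 0→3:  nop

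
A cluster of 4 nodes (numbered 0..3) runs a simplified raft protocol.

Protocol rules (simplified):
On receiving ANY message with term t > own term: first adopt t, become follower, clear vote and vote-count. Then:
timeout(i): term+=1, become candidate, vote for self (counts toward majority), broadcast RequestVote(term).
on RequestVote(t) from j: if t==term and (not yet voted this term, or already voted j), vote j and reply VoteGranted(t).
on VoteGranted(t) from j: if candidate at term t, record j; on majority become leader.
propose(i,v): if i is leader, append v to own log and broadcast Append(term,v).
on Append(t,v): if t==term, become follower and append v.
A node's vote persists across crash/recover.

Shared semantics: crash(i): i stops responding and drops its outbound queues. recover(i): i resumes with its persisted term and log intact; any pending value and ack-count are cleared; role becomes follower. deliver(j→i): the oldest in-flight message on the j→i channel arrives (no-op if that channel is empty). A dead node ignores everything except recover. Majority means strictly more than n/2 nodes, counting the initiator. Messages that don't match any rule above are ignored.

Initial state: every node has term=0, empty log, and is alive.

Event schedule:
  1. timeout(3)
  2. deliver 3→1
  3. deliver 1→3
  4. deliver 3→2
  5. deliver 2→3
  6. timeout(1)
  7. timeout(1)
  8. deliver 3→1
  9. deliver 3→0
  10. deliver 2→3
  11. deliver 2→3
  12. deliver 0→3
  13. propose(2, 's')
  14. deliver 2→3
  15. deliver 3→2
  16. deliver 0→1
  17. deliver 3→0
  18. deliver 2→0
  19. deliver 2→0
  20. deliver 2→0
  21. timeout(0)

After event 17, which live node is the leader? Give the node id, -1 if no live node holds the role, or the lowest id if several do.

step 1 timeout(3): 3={cand,t=1,log=-}
step 2 deliver 3→1: 1={foll,t=1,log=-}
step 3 deliver 1→3: —
step 4 deliver 3→2: 2={foll,t=1,log=-}
step 5 deliver 2→3: 3={lead,t=1,log=-}
step 6 timeout(1): 1={cand,t=2,log=-}
step 7 timeout(1): 1={cand,t=3,log=-}
step 8 deliver 3→1: —
step 9 deliver 3→0: 0={foll,t=1,log=-}
step 10 deliver 2→3: —
step 11 deliver 2→3: —
step 12 deliver 0→3: —
step 13 propose(2,'s'): —
step 14 deliver 2→3: —
step 15 deliver 3→2: —
step 16 deliver 0→1: —
step 17 deliver 3→0: —

3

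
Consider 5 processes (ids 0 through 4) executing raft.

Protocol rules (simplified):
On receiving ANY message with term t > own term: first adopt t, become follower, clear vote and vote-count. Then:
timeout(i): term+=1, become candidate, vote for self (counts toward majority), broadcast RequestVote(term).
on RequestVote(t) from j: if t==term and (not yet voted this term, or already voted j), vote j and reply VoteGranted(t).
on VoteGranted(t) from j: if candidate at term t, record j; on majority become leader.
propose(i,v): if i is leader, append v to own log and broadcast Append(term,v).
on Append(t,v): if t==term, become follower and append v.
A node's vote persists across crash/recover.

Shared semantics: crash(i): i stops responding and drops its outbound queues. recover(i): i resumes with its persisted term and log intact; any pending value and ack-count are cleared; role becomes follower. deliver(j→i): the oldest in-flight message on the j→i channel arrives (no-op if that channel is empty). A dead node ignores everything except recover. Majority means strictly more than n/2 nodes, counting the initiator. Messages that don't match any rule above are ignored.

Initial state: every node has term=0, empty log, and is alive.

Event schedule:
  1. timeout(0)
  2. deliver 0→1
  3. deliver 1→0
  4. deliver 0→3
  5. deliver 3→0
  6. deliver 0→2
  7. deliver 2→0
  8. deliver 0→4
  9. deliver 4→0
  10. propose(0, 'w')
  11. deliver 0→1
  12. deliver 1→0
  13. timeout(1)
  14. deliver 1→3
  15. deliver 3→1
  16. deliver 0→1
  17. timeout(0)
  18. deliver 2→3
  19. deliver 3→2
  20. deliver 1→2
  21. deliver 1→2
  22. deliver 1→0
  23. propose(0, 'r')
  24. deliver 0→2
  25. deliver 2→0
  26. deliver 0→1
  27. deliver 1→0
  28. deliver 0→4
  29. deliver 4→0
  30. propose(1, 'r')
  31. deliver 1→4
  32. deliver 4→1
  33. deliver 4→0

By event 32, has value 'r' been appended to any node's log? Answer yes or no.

[1] timeout(0) → N0(cand t1 [-])
[2] deliver 0→1 → N1(foll t1 [-])
[3] deliver 1→0 → ∅
[4] deliver 0→3 → N3(foll t1 [-])
[5] deliver 3→0 → N0(lead t1 [-])
[6] deliver 0→2 → N2(foll t1 [-])
[7] deliver 2→0 → ∅
[8] deliver 0→4 → N4(foll t1 [-])
[9] deliver 4→0 → ∅
[10] propose(0,'w') → N0(lead t1 [w])
[11] deliver 0→1 → N1(foll t1 [w])
[12] deliver 1→0 → ∅
[13] timeout(1) → N1(cand t2 [w])
[14] deliver 1→3 → N3(foll t2 [-])
[15] deliver 3→1 → ∅
[16] deliver 0→1 → ∅
[17] timeout(0) → N0(cand t2 [w])
[18] deliver 2→3 → ∅
[19] deliver 3→2 → ∅
[20] deliver 1→2 → N2(foll t2 [-])
[21] deliver 1→2 → ∅
[22] deliver 1→0 → ∅
[23] propose(0,'r') → ∅
[24] deliver 0→2 → ∅
[25] deliver 2→0 → ∅
[26] deliver 0→1 → ∅
[27] deliver 1→0 → ∅
[28] deliver 0→4 → N4(foll t1 [w])
[29] deliver 4→0 → ∅
[30] propose(1,'r') → ∅
[31] deliver 1→4 → N4(foll t2 [w])
[32] deliver 4→1 → N1(lead t2 [w])

no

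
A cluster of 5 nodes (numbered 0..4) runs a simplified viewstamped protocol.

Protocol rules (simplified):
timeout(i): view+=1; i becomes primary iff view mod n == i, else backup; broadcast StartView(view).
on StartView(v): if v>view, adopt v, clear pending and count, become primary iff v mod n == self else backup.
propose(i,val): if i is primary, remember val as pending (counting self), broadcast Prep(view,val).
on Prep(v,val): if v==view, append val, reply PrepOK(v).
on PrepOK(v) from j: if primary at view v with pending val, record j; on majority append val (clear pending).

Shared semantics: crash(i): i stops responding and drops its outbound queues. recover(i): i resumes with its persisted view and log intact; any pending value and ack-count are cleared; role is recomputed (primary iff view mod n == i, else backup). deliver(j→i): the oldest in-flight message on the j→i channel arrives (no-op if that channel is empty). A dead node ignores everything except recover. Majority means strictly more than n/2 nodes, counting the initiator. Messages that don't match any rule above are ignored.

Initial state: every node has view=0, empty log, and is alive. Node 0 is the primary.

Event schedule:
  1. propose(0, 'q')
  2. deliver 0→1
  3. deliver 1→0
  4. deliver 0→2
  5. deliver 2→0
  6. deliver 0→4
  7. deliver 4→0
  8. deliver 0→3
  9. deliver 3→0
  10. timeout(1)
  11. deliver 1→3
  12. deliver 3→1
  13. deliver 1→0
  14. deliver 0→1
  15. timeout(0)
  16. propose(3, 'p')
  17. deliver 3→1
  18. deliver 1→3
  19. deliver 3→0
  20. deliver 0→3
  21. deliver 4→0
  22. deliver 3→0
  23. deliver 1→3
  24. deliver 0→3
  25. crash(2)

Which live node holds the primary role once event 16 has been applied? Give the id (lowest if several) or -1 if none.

1

e1 propose(0,'q'): ·
e2 deliver 0→1: 1[back,v=0,q]
e3 deliver 1→0: ·
e4 deliver 0→2: 2[back,v=0,q]
e5 deliver 2→0: 0[prim,v=0,q]
e6 deliver 0→4: 4[back,v=0,q]
e7 deliver 4→0: ·
e8 deliver 0→3: 3[back,v=0,q]
e9 deliver 3→0: ·
e10 timeout(1): 1[prim,v=1,q]
e11 deliver 1→3: 3[back,v=1,q]
e12 deliver 3→1: ·
e13 deliver 1→0: 0[back,v=1,q]
e14 deliver 0→1: ·
e15 timeout(0): 0[back,v=2,q]
e16 propose(3,'p'): ·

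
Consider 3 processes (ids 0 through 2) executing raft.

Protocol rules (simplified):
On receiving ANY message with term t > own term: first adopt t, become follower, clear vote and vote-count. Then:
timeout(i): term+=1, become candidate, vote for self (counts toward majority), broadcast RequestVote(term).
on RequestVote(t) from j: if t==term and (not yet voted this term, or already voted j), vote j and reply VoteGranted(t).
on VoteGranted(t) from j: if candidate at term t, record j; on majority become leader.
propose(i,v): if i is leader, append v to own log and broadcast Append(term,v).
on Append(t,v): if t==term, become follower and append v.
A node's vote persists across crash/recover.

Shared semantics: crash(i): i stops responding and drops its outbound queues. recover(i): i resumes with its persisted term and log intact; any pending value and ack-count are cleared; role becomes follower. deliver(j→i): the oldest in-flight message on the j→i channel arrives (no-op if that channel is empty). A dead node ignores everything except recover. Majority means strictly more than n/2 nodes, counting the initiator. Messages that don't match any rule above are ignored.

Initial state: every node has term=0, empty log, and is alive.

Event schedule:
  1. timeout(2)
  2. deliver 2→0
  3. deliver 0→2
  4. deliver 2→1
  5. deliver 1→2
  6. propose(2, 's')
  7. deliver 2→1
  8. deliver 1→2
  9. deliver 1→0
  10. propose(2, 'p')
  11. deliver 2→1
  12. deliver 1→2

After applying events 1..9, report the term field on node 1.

1

after 1 — timeout(2): n2:cand/t1/[-]
after 2 — deliver 2→0: n0:foll/t1/[-]
after 3 — deliver 0→2: n2:lead/t1/[-]
after 4 — deliver 2→1: n1:foll/t1/[-]
after 5 — deliver 1→2: ·
after 6 — propose(2,'s'): n2:lead/t1/[s]
after 7 — deliver 2→1: n1:foll/t1/[s]
after 8 — deliver 1→2: ·
after 9 — deliver 1→0: ·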